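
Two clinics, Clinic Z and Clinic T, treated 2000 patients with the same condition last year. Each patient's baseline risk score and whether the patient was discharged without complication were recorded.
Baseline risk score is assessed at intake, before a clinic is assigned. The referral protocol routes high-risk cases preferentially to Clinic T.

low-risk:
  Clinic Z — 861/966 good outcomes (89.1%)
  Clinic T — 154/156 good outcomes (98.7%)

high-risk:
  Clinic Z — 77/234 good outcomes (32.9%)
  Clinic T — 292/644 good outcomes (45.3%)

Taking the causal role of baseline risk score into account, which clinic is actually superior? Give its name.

Within every baseline risk score level Clinic T has the higher rate, yet pooled Clinic Z does — Simpson's reversal.
Baseline risk score is set before the clinic has any effect — it is not caused by the clinic — and it independently drives the outcome. That makes it a confounder, so the causal comparison is within baseline risk score levels.
Within each level — low-risk: 89.1% vs 98.7%; high-risk: 32.9% vs 45.3% — Clinic T is higher every time.

Clinic T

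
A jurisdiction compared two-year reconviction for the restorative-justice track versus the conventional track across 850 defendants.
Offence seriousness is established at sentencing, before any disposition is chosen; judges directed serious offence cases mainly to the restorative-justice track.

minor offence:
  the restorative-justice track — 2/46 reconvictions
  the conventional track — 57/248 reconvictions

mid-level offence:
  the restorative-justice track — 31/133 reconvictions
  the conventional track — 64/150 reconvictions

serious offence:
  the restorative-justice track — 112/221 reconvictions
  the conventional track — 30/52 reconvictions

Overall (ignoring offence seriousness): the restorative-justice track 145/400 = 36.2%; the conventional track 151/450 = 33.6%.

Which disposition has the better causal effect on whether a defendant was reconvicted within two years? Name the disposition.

Offence seriousness satisfies the back-door criterion: it is not a descendant of the disposition, and it blocks the spurious path from disposition to outcome. Adjusting for it (i.e., using the within-offence seriousness rates) gives the causal effect.
Within each level — minor offence: 4.3% vs 23.0%; mid-level offence: 23.3% vs 42.7%; serious offence: 50.7% vs 57.7% — the restorative-justice track is lower every time.

the restorative-justice track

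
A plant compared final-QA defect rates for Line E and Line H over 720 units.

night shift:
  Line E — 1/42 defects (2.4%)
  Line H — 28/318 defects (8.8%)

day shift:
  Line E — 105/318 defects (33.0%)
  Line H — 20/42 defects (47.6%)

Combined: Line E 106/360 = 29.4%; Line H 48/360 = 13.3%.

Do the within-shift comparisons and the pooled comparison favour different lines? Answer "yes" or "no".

Within each shift level (night shift 2.4% vs 8.8%; day shift 33.0% vs 47.6%), Line E has the lower rate every time. Pooled: 29.4% vs 13.3% — Line H has the lower rate overall. The two comparisons disagree.

yes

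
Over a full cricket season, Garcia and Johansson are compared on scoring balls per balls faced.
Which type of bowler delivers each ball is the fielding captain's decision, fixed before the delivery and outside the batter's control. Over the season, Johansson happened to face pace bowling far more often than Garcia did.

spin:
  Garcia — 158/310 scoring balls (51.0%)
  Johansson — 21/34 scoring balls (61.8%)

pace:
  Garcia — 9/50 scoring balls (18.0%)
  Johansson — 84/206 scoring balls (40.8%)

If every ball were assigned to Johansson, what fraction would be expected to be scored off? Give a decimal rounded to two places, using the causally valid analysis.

0.53

Here bowling type is a common cause — it drives both which player a case falls under and the outcome. The crude comparison mixes populations; the stratum-specific rates are the causally relevant ones.
Standardising Johansson to the population bowling type mix: 0.573·21/34 + 0.427·84/206 = 0.528.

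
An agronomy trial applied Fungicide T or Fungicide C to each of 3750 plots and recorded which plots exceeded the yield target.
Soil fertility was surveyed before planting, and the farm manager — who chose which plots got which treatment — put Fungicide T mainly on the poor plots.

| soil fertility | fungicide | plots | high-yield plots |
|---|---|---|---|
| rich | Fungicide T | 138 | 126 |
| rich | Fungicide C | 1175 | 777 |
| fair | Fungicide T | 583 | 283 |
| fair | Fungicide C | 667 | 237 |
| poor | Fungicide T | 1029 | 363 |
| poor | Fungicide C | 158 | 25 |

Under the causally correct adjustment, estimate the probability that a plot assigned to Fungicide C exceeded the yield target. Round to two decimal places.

0.40

Here soil fertility is a common cause — it drives both which fungicide a case falls under and the outcome. The crude comparison mixes populations; the stratum-specific rates are the causally relevant ones.
Standardising Fungicide C to the population soil fertility mix: 0.350·777/1175 + 0.333·237/667 + 0.317·25/158 = 0.400.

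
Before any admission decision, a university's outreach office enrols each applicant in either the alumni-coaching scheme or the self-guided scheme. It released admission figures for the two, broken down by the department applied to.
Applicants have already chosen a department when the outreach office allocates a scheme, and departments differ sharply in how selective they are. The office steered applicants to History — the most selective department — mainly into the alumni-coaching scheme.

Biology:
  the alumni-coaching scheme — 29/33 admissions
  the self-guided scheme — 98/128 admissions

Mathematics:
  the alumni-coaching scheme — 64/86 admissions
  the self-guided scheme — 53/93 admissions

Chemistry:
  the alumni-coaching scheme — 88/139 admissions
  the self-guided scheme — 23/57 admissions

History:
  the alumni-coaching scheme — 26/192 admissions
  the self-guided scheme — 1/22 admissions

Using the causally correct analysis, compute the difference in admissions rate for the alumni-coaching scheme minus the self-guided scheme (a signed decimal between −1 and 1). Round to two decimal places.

Department is set before the outreach scheme has any effect — it is not caused by the outreach scheme — and it independently drives the outcome. That makes it a confounder, so the causal comparison is within department levels.
Adjusting over the population distribution of department: 0.215·(0.879−0.766) + 0.239·(0.744−0.570) + 0.261·(0.633−0.404) + 0.285·(0.135−0.045) = +0.152.

+0.15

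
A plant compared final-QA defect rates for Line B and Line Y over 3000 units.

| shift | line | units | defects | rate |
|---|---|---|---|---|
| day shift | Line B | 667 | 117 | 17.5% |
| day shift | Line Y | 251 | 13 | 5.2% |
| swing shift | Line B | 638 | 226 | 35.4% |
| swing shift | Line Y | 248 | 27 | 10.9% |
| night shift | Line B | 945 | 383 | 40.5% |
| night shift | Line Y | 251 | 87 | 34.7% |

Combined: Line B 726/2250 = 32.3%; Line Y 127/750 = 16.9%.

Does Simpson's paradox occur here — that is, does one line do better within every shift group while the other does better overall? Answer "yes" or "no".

Within each shift level (day shift 17.5% vs 5.2%; swing shift 35.4% vs 10.9%; night shift 40.5% vs 34.7%), Line Y has the lower rate every time. Pooled: 32.3% vs 16.9% — Line Y has the lower rate overall. They agree.

no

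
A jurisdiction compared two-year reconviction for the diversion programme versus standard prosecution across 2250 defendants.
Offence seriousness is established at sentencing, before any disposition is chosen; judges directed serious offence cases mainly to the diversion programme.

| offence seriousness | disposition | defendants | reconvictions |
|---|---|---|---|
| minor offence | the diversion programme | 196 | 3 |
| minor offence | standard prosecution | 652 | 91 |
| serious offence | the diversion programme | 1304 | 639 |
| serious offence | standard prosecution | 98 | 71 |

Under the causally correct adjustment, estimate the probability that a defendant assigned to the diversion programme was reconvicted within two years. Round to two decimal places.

The stratified and pooled comparisons disagree (the diversion programme wins within each offence seriousness; standard prosecution wins overall), so the answer turns on the causal role of offence seriousness.
Nothing the disposition does changes offence seriousness; the imbalance is an allocation artefact. With offence seriousness also predicting the outcome, the pooled figure is confounded, and the within-stratum comparison is the causal one.
Standardising the diversion programme to the population offence seriousness mix: 0.377·3/196 + 0.623·639/1304 = 0.311.

0.31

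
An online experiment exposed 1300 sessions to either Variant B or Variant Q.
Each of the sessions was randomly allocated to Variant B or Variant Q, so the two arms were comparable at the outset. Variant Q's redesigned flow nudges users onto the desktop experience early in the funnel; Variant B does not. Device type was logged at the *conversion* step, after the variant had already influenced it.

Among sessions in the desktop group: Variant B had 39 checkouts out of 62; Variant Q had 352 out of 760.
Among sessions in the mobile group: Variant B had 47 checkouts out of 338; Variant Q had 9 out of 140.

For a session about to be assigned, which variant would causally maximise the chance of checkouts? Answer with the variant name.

Variant Q

Variant B is higher inside every device type stratum but Variant Q is higher in aggregate. Whether to stratify depends on how device type relates to the variant.
Because the variant influences device type, device type is a post-treatment mediator, not a confounder. Stratifying on it would bias the estimate; the causal effect is the crude pooled difference.
Pooled: Variant B 21.5% vs Variant Q 40.1%; Variant Q is higher overall.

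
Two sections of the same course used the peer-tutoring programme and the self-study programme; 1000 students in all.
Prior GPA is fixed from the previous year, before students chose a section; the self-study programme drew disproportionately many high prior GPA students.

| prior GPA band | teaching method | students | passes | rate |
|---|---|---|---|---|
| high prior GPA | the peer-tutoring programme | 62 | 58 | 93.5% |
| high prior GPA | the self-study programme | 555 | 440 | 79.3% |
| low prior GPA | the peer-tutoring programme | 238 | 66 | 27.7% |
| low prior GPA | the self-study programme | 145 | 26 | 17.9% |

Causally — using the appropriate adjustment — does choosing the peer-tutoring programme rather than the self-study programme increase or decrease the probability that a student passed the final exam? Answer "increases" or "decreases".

increases

Since prior GPA band is a pre-existing factor (not a product of the teaching method) and it affects the outcome on its own, it is a confounder. The stratified rates, not the pooled rate, identify the causal effect.
Within each level — high prior GPA: 93.5% vs 79.3%; low prior GPA: 27.7% vs 17.9% — the peer-tutoring programme is higher every time.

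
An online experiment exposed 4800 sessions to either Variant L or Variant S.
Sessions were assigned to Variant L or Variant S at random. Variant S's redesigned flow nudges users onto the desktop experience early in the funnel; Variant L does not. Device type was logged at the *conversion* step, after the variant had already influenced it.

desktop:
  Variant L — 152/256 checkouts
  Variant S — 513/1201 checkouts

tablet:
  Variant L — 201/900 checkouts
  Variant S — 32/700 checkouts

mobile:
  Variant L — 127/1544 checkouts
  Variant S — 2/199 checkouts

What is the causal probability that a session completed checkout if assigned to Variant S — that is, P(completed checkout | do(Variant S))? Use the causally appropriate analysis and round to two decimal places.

0.26

The stratified and pooled comparisons disagree (Variant L wins within each device type; Variant S wins overall), so the answer turns on the causal role of device type.
Because the variant influences device type, device type is a post-treatment mediator, not a confounder. Stratifying on it would bias the estimate; the causal effect is the crude pooled difference.
So P(outcome | do(Variant S)) is just the pooled rate for Variant S: 547/2100 = 0.260.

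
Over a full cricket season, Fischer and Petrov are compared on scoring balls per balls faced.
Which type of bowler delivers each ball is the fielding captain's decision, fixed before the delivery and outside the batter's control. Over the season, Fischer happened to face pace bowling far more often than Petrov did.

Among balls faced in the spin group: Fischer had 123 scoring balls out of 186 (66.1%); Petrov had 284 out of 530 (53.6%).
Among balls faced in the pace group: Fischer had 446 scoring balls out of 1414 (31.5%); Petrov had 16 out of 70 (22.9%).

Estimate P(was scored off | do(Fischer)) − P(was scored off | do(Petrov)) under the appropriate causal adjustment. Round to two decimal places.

The bowling type-specific comparison favours Fischer throughout, but the pooled figures favour Petrov. The question is whether to condition on bowling type.
Here bowling type is a common cause — it drives both which player a case falls under and the outcome. The crude comparison mixes populations; the stratum-specific rates are the causally relevant ones.
Adjusting over the population distribution of bowling type: 0.325·(0.661−0.536) + 0.675·(0.315−0.229) = +0.099.

+0.10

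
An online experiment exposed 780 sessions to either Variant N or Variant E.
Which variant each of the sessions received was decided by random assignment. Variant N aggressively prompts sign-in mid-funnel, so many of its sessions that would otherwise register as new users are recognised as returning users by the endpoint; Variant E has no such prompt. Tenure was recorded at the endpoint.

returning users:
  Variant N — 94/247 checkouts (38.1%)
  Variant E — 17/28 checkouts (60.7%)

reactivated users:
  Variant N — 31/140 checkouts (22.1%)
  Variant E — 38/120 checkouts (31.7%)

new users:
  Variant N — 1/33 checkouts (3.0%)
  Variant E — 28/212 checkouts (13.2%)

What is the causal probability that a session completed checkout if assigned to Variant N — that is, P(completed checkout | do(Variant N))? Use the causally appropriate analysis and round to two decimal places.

The user tenure-specific comparison favours Variant E throughout, but the pooled figures favour Variant N. The question is whether to condition on user tenure.
The distribution of user tenure is itself part of what the variant does — it is an intermediate outcome. Holding it fixed would remove that part of the effect; the total effect is the pooled difference.
So P(outcome | do(Variant N)) is just the pooled rate for Variant N: 126/420 = 0.300.

0.30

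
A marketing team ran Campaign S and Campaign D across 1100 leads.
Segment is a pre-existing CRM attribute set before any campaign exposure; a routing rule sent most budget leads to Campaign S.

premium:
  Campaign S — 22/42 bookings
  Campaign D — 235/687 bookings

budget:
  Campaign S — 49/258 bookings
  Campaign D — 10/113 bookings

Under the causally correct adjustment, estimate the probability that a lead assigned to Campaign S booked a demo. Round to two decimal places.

Within every customer segment level Campaign S has the higher rate, yet pooled Campaign D does — Simpson's reversal.
Customer segment is set before the campaign has any effect — it is not caused by the campaign — and it independently drives the outcome. That makes it a confounder, so the causal comparison is within customer segment levels.
Standardising Campaign S to the population customer segment mix: 0.663·22/42 + 0.337·49/258 = 0.411.

0.41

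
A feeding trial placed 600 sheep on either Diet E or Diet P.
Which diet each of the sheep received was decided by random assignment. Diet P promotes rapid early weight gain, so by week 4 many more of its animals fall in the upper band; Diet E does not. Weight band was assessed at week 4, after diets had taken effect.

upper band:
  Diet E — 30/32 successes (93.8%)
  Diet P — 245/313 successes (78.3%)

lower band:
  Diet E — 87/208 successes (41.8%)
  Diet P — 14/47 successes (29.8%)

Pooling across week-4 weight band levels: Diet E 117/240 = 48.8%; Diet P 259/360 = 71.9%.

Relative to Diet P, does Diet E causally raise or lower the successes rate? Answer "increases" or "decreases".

decreases

Within every week-4 weight band level Diet E has the higher rate, yet pooled Diet P does — Simpson's reversal.
Week-4 weight band is recorded after the diet and is itself shifted by it — it sits on the causal path from diet to outcome. Conditioning on a mediator would strip out part of the effect we want; the pooled comparison gives the total causal effect.
Pooled: Diet E 48.8% vs Diet P 71.9%; Diet P is higher overall.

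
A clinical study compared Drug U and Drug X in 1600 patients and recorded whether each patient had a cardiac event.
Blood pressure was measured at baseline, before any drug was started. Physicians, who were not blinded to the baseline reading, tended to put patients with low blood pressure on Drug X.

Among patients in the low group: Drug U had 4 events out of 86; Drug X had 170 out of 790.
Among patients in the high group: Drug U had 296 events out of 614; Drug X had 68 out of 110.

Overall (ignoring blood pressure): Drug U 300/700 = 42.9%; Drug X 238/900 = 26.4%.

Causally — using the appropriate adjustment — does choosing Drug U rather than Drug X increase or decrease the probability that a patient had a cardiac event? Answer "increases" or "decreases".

decreases

Within every blood pressure level Drug U has the lower rate, yet pooled Drug X does — Simpson's reversal.
The imbalance in blood pressure arose from how patients were allocated, not from anything the drug did; and blood pressure independently affects the outcome. The pooled gap is confounded — condition on blood pressure.
Within each level — low: 4.7% vs 21.5%; high: 48.2% vs 61.8% — Drug U is lower every time.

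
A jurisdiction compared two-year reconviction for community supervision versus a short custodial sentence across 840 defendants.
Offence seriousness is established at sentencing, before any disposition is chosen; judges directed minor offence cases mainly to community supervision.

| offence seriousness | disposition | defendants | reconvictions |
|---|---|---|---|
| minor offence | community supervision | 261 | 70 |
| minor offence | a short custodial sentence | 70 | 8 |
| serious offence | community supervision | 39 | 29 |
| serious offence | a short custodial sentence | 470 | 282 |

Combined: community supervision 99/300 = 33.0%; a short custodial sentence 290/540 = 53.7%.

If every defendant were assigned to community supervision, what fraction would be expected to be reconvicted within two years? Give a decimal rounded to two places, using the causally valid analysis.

Offence seriousness differs across dispositions for reasons unrelated to any effect of the disposition itself, and it separately predicts the outcome — a classic confounder. We must compare within offence seriousness levels.
Standardising community supervision to the population offence seriousness mix: 0.394·70/261 + 0.606·29/39 = 0.556.

0.56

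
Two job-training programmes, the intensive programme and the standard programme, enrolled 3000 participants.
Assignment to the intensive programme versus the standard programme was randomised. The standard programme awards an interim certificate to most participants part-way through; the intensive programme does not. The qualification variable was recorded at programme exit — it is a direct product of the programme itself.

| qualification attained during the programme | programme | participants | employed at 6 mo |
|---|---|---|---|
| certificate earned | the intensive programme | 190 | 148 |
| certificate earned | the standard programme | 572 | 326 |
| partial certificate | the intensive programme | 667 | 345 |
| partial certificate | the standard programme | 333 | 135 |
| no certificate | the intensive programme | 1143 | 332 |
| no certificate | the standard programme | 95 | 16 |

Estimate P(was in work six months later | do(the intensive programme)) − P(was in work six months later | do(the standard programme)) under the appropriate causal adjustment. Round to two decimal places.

The distribution of qualification attained during the programme is itself part of what the programme does — it is an intermediate outcome. Holding it fixed would remove that part of the effect; the total effect is the pooled difference.
The causal difference is the pooled difference: 0.412 − 0.477 = -0.065.

-0.06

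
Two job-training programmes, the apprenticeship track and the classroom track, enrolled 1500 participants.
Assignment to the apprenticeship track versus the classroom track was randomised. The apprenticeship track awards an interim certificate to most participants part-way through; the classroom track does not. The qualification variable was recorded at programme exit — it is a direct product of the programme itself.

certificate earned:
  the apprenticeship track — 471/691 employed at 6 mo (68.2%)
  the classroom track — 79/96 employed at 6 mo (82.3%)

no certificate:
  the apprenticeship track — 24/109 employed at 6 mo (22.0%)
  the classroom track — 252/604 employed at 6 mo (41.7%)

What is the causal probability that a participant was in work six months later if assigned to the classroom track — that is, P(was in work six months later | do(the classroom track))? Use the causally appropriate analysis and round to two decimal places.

0.47

Qualification attained during the programme is recorded after the programme and is itself shifted by it — it sits on the causal path from programme to outcome. Conditioning on a mediator would strip out part of the effect we want; the pooled comparison gives the total causal effect.
So P(outcome | do(the classroom track)) is just the pooled rate for the classroom track: 331/700 = 0.473.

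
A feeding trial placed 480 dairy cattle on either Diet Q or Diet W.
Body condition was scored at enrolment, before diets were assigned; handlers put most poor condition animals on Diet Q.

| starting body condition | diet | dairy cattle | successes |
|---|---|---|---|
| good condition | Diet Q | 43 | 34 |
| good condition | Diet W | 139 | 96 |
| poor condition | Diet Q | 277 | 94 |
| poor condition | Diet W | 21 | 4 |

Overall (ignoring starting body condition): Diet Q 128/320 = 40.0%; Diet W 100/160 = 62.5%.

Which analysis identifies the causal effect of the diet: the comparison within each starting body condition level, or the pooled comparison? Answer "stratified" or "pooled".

The stratified and pooled comparisons disagree (Diet Q wins within each starting body condition; Diet W wins overall), so the answer turns on the causal role of starting body condition.
The imbalance in starting body condition arose from how dairy cattle were allocated, not from anything the diet did; and starting body condition independently affects the outcome. The pooled gap is confounded — condition on starting body condition.
Within each level — good condition: 79.1% vs 69.1%; poor condition: 33.9% vs 19.0% — Diet Q is higher every time.

stratified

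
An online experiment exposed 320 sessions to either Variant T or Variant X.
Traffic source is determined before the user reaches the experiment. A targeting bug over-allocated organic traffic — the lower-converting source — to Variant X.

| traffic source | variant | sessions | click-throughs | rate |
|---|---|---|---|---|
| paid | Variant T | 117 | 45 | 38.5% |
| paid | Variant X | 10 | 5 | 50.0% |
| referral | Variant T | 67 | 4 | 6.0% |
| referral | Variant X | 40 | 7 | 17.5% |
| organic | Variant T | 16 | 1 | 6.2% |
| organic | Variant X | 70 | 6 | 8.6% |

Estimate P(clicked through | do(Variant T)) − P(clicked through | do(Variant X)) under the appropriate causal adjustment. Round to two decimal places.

-0.09

Traffic source differs across variants for reasons unrelated to any effect of the variant itself, and it separately predicts the outcome — a classic confounder. We must compare within traffic source levels.
Adjusting over the population distribution of traffic source: 0.397·(0.385−0.500) + 0.334·(0.060−0.175) + 0.269·(0.062−0.086) = -0.091.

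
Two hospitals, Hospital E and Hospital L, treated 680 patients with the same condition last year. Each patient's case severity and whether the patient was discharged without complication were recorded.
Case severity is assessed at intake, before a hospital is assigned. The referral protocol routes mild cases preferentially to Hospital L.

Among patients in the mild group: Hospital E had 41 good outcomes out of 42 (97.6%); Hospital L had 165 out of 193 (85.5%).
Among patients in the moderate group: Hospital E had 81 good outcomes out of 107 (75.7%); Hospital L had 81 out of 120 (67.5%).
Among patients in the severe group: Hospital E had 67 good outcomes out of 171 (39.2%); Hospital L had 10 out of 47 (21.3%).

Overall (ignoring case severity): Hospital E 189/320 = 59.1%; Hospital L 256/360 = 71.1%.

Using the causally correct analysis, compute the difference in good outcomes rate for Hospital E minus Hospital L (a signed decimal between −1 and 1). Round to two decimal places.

+0.13

The case severity-specific comparison favours Hospital E throughout, but the pooled figures favour Hospital L. The question is whether to condition on case severity.
Case severity satisfies the back-door criterion: it is not a descendant of the hospital, and it blocks the spurious path from hospital to outcome. Adjusting for it (i.e., using the within-case severity rates) gives the causal effect.
Adjusting over the population distribution of case severity: 0.346·(0.976−0.855) + 0.334·(0.757−0.675) + 0.321·(0.392−0.213) = +0.127.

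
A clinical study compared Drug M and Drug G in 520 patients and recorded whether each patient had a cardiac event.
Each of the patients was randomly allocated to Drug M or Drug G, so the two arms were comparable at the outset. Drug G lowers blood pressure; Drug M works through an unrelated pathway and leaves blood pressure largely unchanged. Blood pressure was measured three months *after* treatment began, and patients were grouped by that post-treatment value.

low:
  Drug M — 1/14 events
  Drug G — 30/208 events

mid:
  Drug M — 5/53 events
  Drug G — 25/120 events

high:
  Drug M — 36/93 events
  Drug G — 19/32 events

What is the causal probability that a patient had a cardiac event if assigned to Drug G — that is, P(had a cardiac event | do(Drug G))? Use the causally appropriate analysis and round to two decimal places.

0.21

Drug M is lower inside every blood pressure stratum but Drug G is lower in aggregate. Whether to stratify depends on how blood pressure relates to the drug.
Stratifying would compare drugs among patients the drugs themselves sorted into blood pressure groups — a form of selection on an intermediate. The unconditioned pooled rates give the total causal effect.
So P(outcome | do(Drug G)) is just the pooled rate for Drug G: 74/360 = 0.206.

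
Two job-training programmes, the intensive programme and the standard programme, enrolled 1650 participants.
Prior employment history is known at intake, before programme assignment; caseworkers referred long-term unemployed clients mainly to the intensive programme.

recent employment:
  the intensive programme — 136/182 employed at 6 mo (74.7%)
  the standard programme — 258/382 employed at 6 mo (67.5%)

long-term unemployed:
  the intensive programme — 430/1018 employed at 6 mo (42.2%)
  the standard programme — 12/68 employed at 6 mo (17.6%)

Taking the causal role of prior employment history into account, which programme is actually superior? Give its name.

the intensive programme is higher inside every prior employment history stratum but the standard programme is higher in aggregate. Whether to stratify depends on how prior employment history relates to the programme.
Here prior employment history is a common cause — it drives both which programme a case falls under and the outcome. The crude comparison mixes populations; the stratum-specific rates are the causally relevant ones.
Within each level — recent employment: 74.7% vs 67.5%; long-term unemployed: 42.2% vs 17.6% — the intensive programme is higher every time.

the intensive programme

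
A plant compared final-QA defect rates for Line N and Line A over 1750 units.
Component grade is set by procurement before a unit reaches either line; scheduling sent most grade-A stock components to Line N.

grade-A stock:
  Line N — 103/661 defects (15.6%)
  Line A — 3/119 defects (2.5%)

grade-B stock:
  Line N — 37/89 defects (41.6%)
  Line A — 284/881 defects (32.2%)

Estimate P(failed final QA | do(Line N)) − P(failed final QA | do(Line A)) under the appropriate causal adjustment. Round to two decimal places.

The stratified and pooled comparisons disagree (Line A wins within each component grade; Line N wins overall), so the answer turns on the causal role of component grade.
Component grade differs across lines for reasons unrelated to any effect of the line itself, and it separately predicts the outcome — a classic confounder. We must compare within component grade levels.
Adjusting over the population distribution of component grade: 0.446·(0.156−0.025) + 0.554·(0.416−0.322) = +0.110.

+0.11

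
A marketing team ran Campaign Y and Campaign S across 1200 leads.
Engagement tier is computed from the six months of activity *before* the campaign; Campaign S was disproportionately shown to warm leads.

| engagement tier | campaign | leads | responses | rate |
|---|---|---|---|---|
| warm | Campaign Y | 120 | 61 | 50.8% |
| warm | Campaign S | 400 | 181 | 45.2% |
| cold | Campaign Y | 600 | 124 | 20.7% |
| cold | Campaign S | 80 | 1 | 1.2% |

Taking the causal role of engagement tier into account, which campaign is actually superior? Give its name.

Campaign Y

Engagement tier satisfies the back-door criterion: it is not a descendant of the campaign, and it blocks the spurious path from campaign to outcome. Adjusting for it (i.e., using the within-engagement tier rates) gives the causal effect.
Within each level — warm: 50.8% vs 45.2%; cold: 20.7% vs 1.2% — Campaign Y is higher every time.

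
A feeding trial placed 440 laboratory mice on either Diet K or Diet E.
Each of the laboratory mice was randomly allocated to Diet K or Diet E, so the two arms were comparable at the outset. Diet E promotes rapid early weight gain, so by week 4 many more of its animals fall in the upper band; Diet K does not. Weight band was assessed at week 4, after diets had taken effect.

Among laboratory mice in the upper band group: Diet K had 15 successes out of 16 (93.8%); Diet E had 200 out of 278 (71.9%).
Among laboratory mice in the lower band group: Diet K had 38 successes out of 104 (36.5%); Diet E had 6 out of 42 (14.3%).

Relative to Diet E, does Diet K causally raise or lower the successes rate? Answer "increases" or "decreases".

decreases

The week-4 weight band-specific comparison favours Diet K throughout, but the pooled figures favour Diet E. The question is whether to condition on week-4 weight band.
Week-4 weight band here is a post-treatment variable shaped by the diet; conditioning on it would introduce bias rather than remove it. The overall comparison is the causal one.
Pooled: Diet K 44.2% vs Diet E 64.4%; Diet E is higher overall.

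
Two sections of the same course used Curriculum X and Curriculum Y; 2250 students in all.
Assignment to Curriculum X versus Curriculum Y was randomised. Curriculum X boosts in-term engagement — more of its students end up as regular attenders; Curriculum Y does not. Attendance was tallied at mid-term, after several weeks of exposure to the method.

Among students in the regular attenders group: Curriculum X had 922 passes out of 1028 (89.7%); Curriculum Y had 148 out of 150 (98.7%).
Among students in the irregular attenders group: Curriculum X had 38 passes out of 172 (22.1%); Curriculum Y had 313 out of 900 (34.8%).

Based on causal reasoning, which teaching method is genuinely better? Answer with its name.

Because the teaching method influences mid-term attendance, mid-term attendance is a post-treatment mediator, not a confounder. Stratifying on it would bias the estimate; the causal effect is the crude pooled difference.
Pooled: Curriculum X 80.0% vs Curriculum Y 43.9%; Curriculum X is higher overall.

Curriculum X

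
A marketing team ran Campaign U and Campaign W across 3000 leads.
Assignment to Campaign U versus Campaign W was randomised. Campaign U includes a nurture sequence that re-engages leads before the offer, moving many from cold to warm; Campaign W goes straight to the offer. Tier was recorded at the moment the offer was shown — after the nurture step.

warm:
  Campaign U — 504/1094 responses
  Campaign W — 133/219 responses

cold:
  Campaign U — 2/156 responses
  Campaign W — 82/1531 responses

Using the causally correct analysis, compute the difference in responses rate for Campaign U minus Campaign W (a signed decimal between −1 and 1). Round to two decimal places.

Engagement tier here is a post-treatment variable shaped by the campaign; conditioning on it would introduce bias rather than remove it. The overall comparison is the causal one.
The causal difference is the pooled difference: 0.405 − 0.123 = +0.282.

+0.28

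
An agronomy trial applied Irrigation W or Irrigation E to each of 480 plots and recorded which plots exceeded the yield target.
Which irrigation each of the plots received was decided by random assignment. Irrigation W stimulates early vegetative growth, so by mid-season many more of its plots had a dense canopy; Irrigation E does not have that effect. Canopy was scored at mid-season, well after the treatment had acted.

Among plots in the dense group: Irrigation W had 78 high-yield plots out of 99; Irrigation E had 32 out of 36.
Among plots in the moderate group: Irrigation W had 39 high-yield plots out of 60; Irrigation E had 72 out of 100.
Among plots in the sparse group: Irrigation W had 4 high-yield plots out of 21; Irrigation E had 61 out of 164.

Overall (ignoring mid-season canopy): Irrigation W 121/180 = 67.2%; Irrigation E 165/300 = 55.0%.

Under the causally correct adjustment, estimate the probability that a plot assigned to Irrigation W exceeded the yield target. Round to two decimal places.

Mid-season canopy is recorded after the irrigation and is itself shifted by it — it sits on the causal path from irrigation to outcome. Conditioning on a mediator would strip out part of the effect we want; the pooled comparison gives the total causal effect.
So P(outcome | do(Irrigation W)) is just the pooled rate for Irrigation W: 121/180 = 0.672.

0.67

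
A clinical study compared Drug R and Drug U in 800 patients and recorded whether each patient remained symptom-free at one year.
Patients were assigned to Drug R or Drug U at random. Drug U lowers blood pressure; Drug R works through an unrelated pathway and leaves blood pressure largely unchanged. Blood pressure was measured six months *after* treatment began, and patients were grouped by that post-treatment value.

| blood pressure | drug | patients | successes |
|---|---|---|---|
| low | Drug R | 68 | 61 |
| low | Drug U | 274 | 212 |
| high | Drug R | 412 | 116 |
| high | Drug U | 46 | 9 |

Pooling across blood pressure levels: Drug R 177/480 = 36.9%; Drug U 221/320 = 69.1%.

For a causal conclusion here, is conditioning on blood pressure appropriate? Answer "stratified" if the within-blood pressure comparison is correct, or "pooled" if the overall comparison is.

The stratified and pooled comparisons disagree (Drug R wins within each blood pressure; Drug U wins overall), so the answer turns on the causal role of blood pressure.
Blood pressure lies on the pathway drug → blood pressure → outcome, so adjusting for it blocks the indirect effect. For the total causal effect of drug, use the unadjusted pooled rates.
Pooled: Drug R 36.9% vs Drug U 69.1%; Drug U is higher overall.

pooled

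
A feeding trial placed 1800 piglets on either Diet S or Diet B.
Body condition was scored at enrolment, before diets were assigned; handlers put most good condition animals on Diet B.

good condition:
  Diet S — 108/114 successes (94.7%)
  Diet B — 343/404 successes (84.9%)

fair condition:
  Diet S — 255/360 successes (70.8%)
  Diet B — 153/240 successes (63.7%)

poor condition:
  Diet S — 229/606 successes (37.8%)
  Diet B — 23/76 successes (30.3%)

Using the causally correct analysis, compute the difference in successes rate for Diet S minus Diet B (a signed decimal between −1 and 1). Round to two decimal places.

+0.08

Within every starting body condition level Diet S has the higher rate, yet pooled Diet B does — Simpson's reversal.
Starting body condition is set before the diet has any effect — it is not caused by the diet — and it independently drives the outcome. That makes it a confounder, so the causal comparison is within starting body condition levels.
Adjusting over the population distribution of starting body condition: 0.288·(0.947−0.849) + 0.333·(0.708−0.637) + 0.379·(0.378−0.303) = +0.080.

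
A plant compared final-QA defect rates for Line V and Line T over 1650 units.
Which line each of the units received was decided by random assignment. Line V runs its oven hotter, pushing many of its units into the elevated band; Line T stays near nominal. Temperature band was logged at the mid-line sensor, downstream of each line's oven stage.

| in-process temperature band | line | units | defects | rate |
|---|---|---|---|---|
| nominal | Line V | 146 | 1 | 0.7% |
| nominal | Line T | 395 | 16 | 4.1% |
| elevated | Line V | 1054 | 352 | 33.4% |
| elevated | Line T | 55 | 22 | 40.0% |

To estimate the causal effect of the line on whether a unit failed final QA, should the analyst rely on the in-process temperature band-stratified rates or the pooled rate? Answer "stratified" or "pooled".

Because the line influences in-process temperature band, in-process temperature band is a post-treatment mediator, not a confounder. Stratifying on it would bias the estimate; the causal effect is the crude pooled difference.
Pooled: Line V 29.4% vs Line T 8.4%; Line T is lower overall.

pooled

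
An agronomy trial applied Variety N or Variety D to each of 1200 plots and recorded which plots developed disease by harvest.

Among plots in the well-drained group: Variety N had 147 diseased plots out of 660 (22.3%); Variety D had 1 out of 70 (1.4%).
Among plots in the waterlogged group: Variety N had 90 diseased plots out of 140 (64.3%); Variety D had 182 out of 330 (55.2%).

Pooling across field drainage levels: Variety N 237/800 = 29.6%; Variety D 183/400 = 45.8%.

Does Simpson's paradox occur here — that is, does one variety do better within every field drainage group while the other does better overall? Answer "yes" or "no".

yes

Within each field drainage level (well-drained 22.3% vs 1.4%; waterlogged 64.3% vs 55.2%), Variety D has the lower rate every time. Pooled: 29.6% vs 45.8% — Variety N has the lower rate overall. The two comparisons disagree.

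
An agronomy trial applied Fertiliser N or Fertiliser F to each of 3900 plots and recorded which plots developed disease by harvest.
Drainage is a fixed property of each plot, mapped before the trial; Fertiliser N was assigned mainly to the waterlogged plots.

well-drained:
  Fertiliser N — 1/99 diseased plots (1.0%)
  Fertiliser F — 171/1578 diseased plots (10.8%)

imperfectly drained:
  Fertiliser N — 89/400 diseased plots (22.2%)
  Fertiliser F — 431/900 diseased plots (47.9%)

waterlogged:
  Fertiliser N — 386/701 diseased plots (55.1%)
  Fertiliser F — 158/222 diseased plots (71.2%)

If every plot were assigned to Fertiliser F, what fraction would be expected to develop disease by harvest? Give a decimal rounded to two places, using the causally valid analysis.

0.37

Within every field drainage level Fertiliser N has the lower rate, yet pooled Fertiliser F does — Simpson's reversal.
Here field drainage is a common cause — it drives both which fertiliser a case falls under and the outcome. The crude comparison mixes populations; the stratum-specific rates are the causally relevant ones.
Standardising Fertiliser F to the population field drainage mix: 0.430·171/1578 + 0.333·431/900 + 0.237·158/222 = 0.375.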